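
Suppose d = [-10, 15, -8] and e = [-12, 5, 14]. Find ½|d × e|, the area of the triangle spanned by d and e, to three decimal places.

i: 15·14 - (-8)·5 = 210 - (-40) = 250
j: (-8)·(-12) - (-10)·14 = 96 - (-140) = 236
k: (-10)·5 - 15·(-12) = -50 - (-180) = 130
d × e = (250, 236, 130)
|d × e| = √(250² + 236² + 130²) = √135096 ≈ 367.5541
area = ½ · 367.5541 ≈ 183.777

183.777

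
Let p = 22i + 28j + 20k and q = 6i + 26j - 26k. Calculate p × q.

(-1248, 692, 404)

i: 28·(-26) - 20·26 = -728 - 520 = -1248
j: 20·6 - 22·(-26) = 120 - (-572) = 692
k: 22·26 - 28·6 = 572 - 168 = 404
p × q = (-1248, 692, 404)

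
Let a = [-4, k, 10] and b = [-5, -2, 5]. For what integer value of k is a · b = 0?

35

a · b = (-4)·(-5) + k·(-2) + 10·5 = 70 - 2k
Set equal to 0: -2k = -70, so k = 35.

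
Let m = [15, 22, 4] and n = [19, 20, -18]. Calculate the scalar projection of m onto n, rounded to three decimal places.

19.824

m · n = 15·19 + 22·20 + 4·(-18) = 285 + 440 - 72 = 653
|n| = √(361 + 400 + 324) = √1085 ≈ 32.9393
comp_n m = 653 / √1085 ≈ 19.824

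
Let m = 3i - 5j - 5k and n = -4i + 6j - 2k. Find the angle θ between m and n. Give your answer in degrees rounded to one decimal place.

m · n = 3·(-4) + (-5)·6 + (-5)·(-2) = -12 - 30 + 10 = -32
|m|² = 9 + 25 + 25 = 59,  |m| = √59 ≈ 7.681146
|n|² = 16 + 36 + 4 = 56,  |n| = √56 ≈ 7.483315
cos θ = -32 / (7.681146 · 7.483315) ≈ -0.55671
θ = arccos(-0.55671) ≈ 123.8°

123.8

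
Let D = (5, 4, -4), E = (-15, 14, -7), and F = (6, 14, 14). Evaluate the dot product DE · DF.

26

DE = E − D = (-20, 10, -3)
DF = F − D = (1, 10, 18)
DE · DF = (-20)·1 + 10·10 + (-3)·18 = -20 + 100 - 54 = 26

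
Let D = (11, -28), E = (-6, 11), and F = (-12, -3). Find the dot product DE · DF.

DE = E − D = (-17, 39)
DF = F − D = (-23, 25)
DE · DF = (-17)·(-23) + 39·25 = 391 + 975 = 1366

1366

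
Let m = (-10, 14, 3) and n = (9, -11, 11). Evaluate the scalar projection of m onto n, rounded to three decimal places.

m · n = (-10)·9 + 14·(-11) + 3·11 = -90 - 154 + 33 = -211
|n| = √(81 + 121 + 121) = √323 ≈ 17.9722
comp_n m = -211 / √323 ≈ -11.740

-11.740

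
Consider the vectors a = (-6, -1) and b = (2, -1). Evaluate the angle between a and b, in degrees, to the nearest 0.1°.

a · b = (-6)·2 + (-1)·(-1) = -12 + 1 = -11
|a|² = 36 + 1 = 37,  |a| = √37 ≈ 6.082763
|b|² = 4 + 1 = 5,  |b| = √5 ≈ 2.236068
cos θ = -11 / (6.082763 · 2.236068) ≈ -0.80874
θ = arccos(-0.80874) ≈ 144.0°

144.0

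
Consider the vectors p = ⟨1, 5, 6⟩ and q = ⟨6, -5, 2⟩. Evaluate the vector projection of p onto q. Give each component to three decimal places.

p · q = 1·6 + 5·(-5) + 6·2 = 6 - 25 + 12 = -7
|q|² = 36 + 25 + 4 = 65
proj_q p = (-7/65) · (6, -5, 2) ≈ (-0.646, 0.538, -0.215)

(-0.646, 0.538, -0.215)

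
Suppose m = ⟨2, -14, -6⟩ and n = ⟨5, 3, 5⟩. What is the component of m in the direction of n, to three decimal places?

-8.072

m · n = 2·5 + (-14)·3 + (-6)·5 = 10 - 42 - 30 = -62
|n| = √(25 + 9 + 25) = √59 ≈ 7.6811
comp_n m = -62 / √59 ≈ -8.072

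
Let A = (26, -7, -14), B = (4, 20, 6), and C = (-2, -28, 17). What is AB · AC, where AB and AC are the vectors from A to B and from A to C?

669

AB = B − A = (-22, 27, 20)
AC = C − A = (-28, -21, 31)
AB · AC = (-22)·(-28) + 27·(-21) + 20·31 = 616 - 567 + 620 = 669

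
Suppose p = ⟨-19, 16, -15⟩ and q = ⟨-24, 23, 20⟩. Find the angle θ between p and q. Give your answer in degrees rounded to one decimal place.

62.3

p · q = (-19)·(-24) + 16·23 + (-15)·20 = 456 + 368 - 300 = 524
|p|² = 361 + 256 + 225 = 842,  |p| = √842 ≈ 29.017236
|q|² = 576 + 529 + 400 = 1505,  |q| = √1505 ≈ 38.794329
cos θ = 524 / (29.017236 · 38.794329) ≈ 0.46549
θ = arccos(0.46549) ≈ 62.3°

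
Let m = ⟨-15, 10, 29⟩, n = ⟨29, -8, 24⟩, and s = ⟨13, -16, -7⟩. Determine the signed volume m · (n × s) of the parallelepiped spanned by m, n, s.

-11890

n × s:
i: (-8)·(-7) - 24·(-16) = 56 - (-384) = 440
j: 24·13 - 29·(-7) = 312 - (-203) = 515
k: 29·(-16) - (-8)·13 = -464 - (-104) = -360
n × s = (440, 515, -360)
m · (n × s) = (-15)·440 + 10·515 + 29·(-360) = -6600 + 5150 - 10440 = -11890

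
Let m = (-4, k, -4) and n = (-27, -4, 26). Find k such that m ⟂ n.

1

m · n = (-4)·(-27) + k·(-4) + (-4)·26 = 4 - 4k
Set equal to 0: -4k = -4, so k = 1.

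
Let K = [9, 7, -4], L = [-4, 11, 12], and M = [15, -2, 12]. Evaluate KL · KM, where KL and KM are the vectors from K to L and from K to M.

KL = L − K = (-13, 4, 16)
KM = M − K = (6, -9, 16)
KL · KM = (-13)·6 + 4·(-9) + 16·16 = -78 - 36 + 256 = 142

142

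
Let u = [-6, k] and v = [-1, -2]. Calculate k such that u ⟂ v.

u · v = (-6)·(-1) + k·(-2) = 6 - 2k
Set equal to 0: -2k = -6, so k = 3.

3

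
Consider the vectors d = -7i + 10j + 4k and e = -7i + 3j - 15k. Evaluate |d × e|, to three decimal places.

215.253

i: 10·(-15) - 4·3 = -150 - 12 = -162
j: 4·(-7) - (-7)·(-15) = -28 - 105 = -133
k: (-7)·3 - 10·(-7) = -21 - (-70) = 49
d × e = (-162, -133, 49)
|d × e| = √((-162)² + (-133)² + 49²) = √46334 ≈ 215.2533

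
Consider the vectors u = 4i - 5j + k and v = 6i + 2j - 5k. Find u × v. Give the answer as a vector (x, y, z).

(23, 26, 38)

i: (-5)·(-5) - 1·2 = 25 - 2 = 23
j: 1·6 - 4·(-5) = 6 - (-20) = 26
k: 4·2 - (-5)·6 = 8 - (-30) = 38
u × v = (23, 26, 38)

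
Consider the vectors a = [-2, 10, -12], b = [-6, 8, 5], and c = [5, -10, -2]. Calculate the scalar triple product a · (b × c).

-178

b × c:
i: 8·(-2) - 5·(-10) = -16 - (-50) = 34
j: 5·5 - (-6)·(-2) = 25 - 12 = 13
k: (-6)·(-10) - 8·5 = 60 - 40 = 20
b × c = (34, 13, 20)
a · (b × c) = (-2)·34 + 10·13 + (-12)·20 = -68 + 130 - 240 = -178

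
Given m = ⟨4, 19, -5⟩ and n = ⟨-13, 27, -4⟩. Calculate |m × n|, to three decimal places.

i: 19·(-4) - (-5)·27 = -76 - (-135) = 59
j: (-5)·(-13) - 4·(-4) = 65 - (-16) = 81
k: 4·27 - 19·(-13) = 108 - (-247) = 355
m × n = (59, 81, 355)
|m × n| = √(59² + 81² + 355²) = √136067 ≈ 368.8726

368.873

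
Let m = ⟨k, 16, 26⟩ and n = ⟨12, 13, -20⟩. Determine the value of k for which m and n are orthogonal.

m · n = k·12 + 16·13 + 26·(-20) = -312 + 12k
Set equal to 0: 12k = 312, so k = 26.

26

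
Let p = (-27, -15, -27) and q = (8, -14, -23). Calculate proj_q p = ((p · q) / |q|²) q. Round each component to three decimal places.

p · q = (-27)·8 + (-15)·(-14) + (-27)·(-23) = -216 + 210 + 621 = 615
|q|² = 64 + 196 + 529 = 789
proj_q p = (615/789) · (8, -14, -23) ≈ (6.236, -10.913, -17.928)

(6.236, -10.913, -17.928)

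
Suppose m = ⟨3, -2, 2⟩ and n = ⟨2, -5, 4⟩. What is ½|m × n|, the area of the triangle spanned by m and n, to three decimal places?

i: (-2)·4 - 2·(-5) = -8 - (-10) = 2
j: 2·2 - 3·4 = 4 - 12 = -8
k: 3·(-5) - (-2)·2 = -15 - (-4) = -11
m × n = (2, -8, -11)
|m × n| = √(2² + (-8)² + (-11)²) = √189 ≈ 13.7477
area = ½ · 13.7477 ≈ 6.874

6.874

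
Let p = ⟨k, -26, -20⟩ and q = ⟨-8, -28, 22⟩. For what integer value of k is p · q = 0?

36

p · q = k·(-8) + (-26)·(-28) + (-20)·22 = 288 - 8k
Set equal to 0: -8k = -288, so k = 36.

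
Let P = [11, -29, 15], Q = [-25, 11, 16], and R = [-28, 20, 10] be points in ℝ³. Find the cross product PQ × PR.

(-249, -219, -204)

PQ = (-36, 40, 1)
PR = (-39, 49, -5)
i: 40·(-5) - 1·49 = -200 - 49 = -249
j: 1·(-39) - (-36)·(-5) = -39 - 180 = -219
k: (-36)·49 - 40·(-39) = -1764 - (-1560) = -204
PQ × PR = (-249, -219, -204)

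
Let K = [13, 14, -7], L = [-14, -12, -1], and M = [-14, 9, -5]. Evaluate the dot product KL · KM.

871

KL = L − K = (-27, -26, 6)
KM = M − K = (-27, -5, 2)
KL · KM = (-27)·(-27) + (-26)·(-5) + 6·2 = 729 + 130 + 12 = 871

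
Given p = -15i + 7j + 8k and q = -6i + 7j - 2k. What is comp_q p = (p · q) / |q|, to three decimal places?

13.038

p · q = (-15)·(-6) + 7·7 + 8·(-2) = 90 + 49 - 16 = 123
|q| = √(36 + 49 + 4) = √89 ≈ 9.4340
comp_q p = 123 / √89 ≈ 13.038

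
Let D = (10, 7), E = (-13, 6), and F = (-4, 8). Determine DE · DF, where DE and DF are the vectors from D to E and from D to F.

DE = E − D = (-23, -1)
DF = F − D = (-14, 1)
DE · DF = (-23)·(-14) + (-1)·1 = 322 - 1 = 321

321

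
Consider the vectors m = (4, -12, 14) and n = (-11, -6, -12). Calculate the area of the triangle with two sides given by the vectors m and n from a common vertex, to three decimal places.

i: (-12)·(-12) - 14·(-6) = 144 - (-84) = 228
j: 14·(-11) - 4·(-12) = -154 - (-48) = -106
k: 4·(-6) - (-12)·(-11) = -24 - 132 = -156
m × n = (228, -106, -156)
|m × n| = √(228² + (-106)² + (-156)²) = √87556 ≈ 295.8986
area = ½ · 295.8986 ≈ 147.949

147.949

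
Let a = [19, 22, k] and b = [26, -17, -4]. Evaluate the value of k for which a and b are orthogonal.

a · b = 19·26 + 22·(-17) + k·(-4) = 120 - 4k
Set equal to 0: -4k = -120, so k = 30.

30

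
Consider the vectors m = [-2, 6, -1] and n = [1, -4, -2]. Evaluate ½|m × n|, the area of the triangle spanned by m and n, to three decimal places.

i: 6·(-2) - (-1)·(-4) = -12 - 4 = -16
j: (-1)·1 - (-2)·(-2) = -1 - 4 = -5
k: (-2)·(-4) - 6·1 = 8 - 6 = 2
m × n = (-16, -5, 2)
|m × n| = √((-16)² + (-5)² + 2²) = √285 ≈ 16.8819
area = ½ · 16.8819 ≈ 8.441

8.441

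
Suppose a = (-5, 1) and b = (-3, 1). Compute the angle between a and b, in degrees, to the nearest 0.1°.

a · b = (-5)·(-3) + 1·1 = 15 + 1 = 16
|a|² = 25 + 1 = 26,  |a| = √26 ≈ 5.099020
|b|² = 9 + 1 = 10,  |b| = √10 ≈ 3.162278
cos θ = 16 / (5.099020 · 3.162278) ≈ 0.99228
θ = arccos(0.99228) ≈ 7.1°

7.1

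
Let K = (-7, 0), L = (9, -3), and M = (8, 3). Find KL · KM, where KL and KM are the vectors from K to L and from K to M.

KL = L − K = (16, -3)
KM = M − K = (15, 3)
KL · KM = 16·15 + (-3)·3 = 240 - 9 = 231

231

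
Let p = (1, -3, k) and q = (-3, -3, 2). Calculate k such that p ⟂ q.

p · q = 1·(-3) + (-3)·(-3) + k·2 = 6 + 2k
Set equal to 0: 2k = -6, so k = -3.

-3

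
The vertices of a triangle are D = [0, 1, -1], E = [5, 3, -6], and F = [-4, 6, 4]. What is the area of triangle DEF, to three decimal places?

DE = (5, 2, -5),  DF = (-4, 5, 5)
i: 2·5 - (-5)·5 = 10 - (-25) = 35
j: (-5)·(-4) - 5·5 = 20 - 25 = -5
k: 5·5 - 2·(-4) = 25 - (-8) = 33
DE × DF = (35, -5, 33)
|DE × DF| = √2339 ≈ 48.3632
area = ½ · 48.3632 ≈ 24.182

24.182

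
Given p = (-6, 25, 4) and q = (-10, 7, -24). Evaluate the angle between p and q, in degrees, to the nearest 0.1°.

78.6

p · q = (-6)·(-10) + 25·7 + 4·(-24) = 60 + 175 - 96 = 139
|p|² = 36 + 625 + 16 = 677,  |p| = √677 ≈ 26.019224
|q|² = 100 + 49 + 576 = 725,  |q| = √725 ≈ 26.925824
cos θ = 139 / (26.019224 · 26.925824) ≈ 0.19840
θ = arccos(0.19840) ≈ 78.6°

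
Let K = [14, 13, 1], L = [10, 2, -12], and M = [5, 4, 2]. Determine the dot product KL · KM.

KL = L − K = (-4, -11, -13)
KM = M − K = (-9, -9, 1)
KL · KM = (-4)·(-9) + (-11)·(-9) + (-13)·1 = 36 + 99 - 13 = 122

122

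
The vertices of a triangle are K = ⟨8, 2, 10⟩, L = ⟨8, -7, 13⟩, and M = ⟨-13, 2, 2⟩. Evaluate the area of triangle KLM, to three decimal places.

KL = (0, -9, 3),  KM = (-21, 0, -8)
i: (-9)·(-8) - 3·0 = 72 - 0 = 72
j: 3·(-21) - 0·(-8) = -63 - 0 = -63
k: 0·0 - (-9)·(-21) = 0 - 189 = -189
KL × KM = (72, -63, -189)
|KL × KM| = √44874 ≈ 211.8348
area = ½ · 211.8348 ≈ 105.917

105.917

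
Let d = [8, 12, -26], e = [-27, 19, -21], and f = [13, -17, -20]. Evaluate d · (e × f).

e × f:
i: 19·(-20) - (-21)·(-17) = -380 - 357 = -737
j: (-21)·13 - (-27)·(-20) = -273 - 540 = -813
k: (-27)·(-17) - 19·13 = 459 - 247 = 212
e × f = (-737, -813, 212)
d · (e × f) = 8·(-737) + 12·(-813) + (-26)·212 = -5896 - 9756 - 5512 = -21164

-21164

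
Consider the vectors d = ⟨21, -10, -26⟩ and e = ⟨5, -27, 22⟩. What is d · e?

d · e = 21·5 + (-10)·(-27) + (-26)·22 = 105 + 270 - 572 = -197

-197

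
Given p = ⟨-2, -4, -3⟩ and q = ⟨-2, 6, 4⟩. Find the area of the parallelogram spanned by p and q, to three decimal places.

i: (-4)·4 - (-3)·6 = -16 - (-18) = 2
j: (-3)·(-2) - (-2)·4 = 6 - (-8) = 14
k: (-2)·6 - (-4)·(-2) = -12 - 8 = -20
p × q = (2, 14, -20)
|p × q| = √(2² + 14² + (-20)²) = √600 ≈ 24.4949

24.495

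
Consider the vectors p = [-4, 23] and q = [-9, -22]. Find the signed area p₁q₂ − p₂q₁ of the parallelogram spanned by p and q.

295

(-4)·(-22) - 23·(-9) = 88 - (-207) = 295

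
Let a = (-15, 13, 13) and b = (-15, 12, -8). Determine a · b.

277

a · b = (-15)·(-15) + 13·12 + 13·(-8) = 225 + 156 - 104 = 277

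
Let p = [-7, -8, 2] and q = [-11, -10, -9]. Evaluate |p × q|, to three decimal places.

i: (-8)·(-9) - 2·(-10) = 72 - (-20) = 92
j: 2·(-11) - (-7)·(-9) = -22 - 63 = -85
k: (-7)·(-10) - (-8)·(-11) = 70 - 88 = -18
p × q = (92, -85, -18)
|p × q| = √(92² + (-85)² + (-18)²) = √16013 ≈ 126.5425

126.542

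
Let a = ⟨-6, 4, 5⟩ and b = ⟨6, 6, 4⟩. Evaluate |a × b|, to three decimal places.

i: 4·4 - 5·6 = 16 - 30 = -14
j: 5·6 - (-6)·4 = 30 - (-24) = 54
k: (-6)·6 - 4·6 = -36 - 24 = -60
a × b = (-14, 54, -60)
|a × b| = √((-14)² + 54² + (-60)²) = √6712 ≈ 81.9268

81.927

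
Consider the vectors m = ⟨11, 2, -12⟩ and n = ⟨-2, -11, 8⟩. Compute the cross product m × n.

i: 2·8 - (-12)·(-11) = 16 - 132 = -116
j: (-12)·(-2) - 11·8 = 24 - 88 = -64
k: 11·(-11) - 2·(-2) = -121 - (-4) = -117
m × n = (-116, -64, -117)

(-116, -64, -117)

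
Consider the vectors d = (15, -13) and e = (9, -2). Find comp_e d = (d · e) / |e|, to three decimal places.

17.463

d · e = 15·9 + (-13)·(-2) = 135 + 26 = 161
|e| = √(81 + 4) = √85 ≈ 9.2195
comp_e d = 161 / √85 ≈ 17.463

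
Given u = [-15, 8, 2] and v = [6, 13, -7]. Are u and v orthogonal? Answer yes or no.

yes

u · v = (-15)·6 + 8·13 + 2·(-7) = -90 + 104 - 14 = 0
Zero, so the vectors are orthogonal.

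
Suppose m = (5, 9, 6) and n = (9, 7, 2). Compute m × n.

(-24, 44, -46)

i: 9·2 - 6·7 = 18 - 42 = -24
j: 6·9 - 5·2 = 54 - 10 = 44
k: 5·7 - 9·9 = 35 - 81 = -46
m × n = (-24, 44, -46)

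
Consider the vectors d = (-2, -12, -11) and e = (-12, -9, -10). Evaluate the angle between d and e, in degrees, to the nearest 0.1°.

35.1

d · e = (-2)·(-12) + (-12)·(-9) + (-11)·(-10) = 24 + 108 + 110 = 242
|d|² = 4 + 144 + 121 = 269,  |d| = √269 ≈ 16.401219
|e|² = 144 + 81 + 100 = 325,  |e| = √325 ≈ 18.027756
cos θ = 242 / (16.401219 · 18.027756) ≈ 0.81846
θ = arccos(0.81846) ≈ 35.1°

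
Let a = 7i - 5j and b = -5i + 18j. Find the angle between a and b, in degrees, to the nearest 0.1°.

141.1

a · b = 7·(-5) + (-5)·18 = -35 - 90 = -125
|a|² = 49 + 25 = 74,  |a| = √74 ≈ 8.602325
|b|² = 25 + 324 = 349,  |b| = √349 ≈ 18.681542
cos θ = -125 / (8.602325 · 18.681542) ≈ -0.77782
θ = arccos(-0.77782) ≈ 141.1°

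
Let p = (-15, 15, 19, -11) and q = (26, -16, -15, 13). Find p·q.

p · q = (-15)·26 + 15·(-16) + 19·(-15) + (-11)·13 = -390 - 240 - 285 - 143 = -1058

-1058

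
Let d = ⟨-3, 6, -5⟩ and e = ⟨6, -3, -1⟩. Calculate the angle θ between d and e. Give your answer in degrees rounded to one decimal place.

d · e = (-3)·6 + 6·(-3) + (-5)·(-1) = -18 - 18 + 5 = -31
|d|² = 9 + 36 + 25 = 70,  |d| = √70 ≈ 8.366600
|e|² = 36 + 9 + 1 = 46,  |e| = √46 ≈ 6.782330
cos θ = -31 / (8.366600 · 6.782330) ≈ -0.54630
θ = arccos(-0.54630) ≈ 123.1°

123.1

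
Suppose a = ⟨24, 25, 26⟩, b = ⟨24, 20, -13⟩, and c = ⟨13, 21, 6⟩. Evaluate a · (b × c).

b × c:
i: 20·6 - (-13)·21 = 120 - (-273) = 393
j: (-13)·13 - 24·6 = -169 - 144 = -313
k: 24·21 - 20·13 = 504 - 260 = 244
b × c = (393, -313, 244)
a · (b × c) = 24·393 + 25·(-313) + 26·244 = 9432 - 7825 + 6344 = 7951

7951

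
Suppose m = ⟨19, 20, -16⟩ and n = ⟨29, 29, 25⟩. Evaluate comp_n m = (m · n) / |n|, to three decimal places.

15.219

m · n = 19·29 + 20·29 + (-16)·25 = 551 + 580 - 400 = 731
|n| = √(841 + 841 + 625) = √2307 ≈ 48.0312
comp_n m = 731 / √2307 ≈ 15.219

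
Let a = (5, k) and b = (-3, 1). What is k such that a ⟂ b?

a · b = 5·(-3) + k·1 = -15 + 1k
Set equal to 0: 1k = 15, so k = 15.

15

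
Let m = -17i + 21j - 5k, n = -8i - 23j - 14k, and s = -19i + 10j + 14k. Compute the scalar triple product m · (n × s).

13617

n × s:
i: (-23)·14 - (-14)·10 = -322 - (-140) = -182
j: (-14)·(-19) - (-8)·14 = 266 - (-112) = 378
k: (-8)·10 - (-23)·(-19) = -80 - 437 = -517
n × s = (-182, 378, -517)
m · (n × s) = (-17)·(-182) + 21·378 + (-5)·(-517) = 3094 + 7938 + 2585 = 13617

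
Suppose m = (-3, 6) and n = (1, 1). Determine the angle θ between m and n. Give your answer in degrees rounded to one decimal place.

m · n = (-3)·1 + 6·1 = -3 + 6 = 3
|m|² = 9 + 36 = 45,  |m| = √45 ≈ 6.708204
|n|² = 1 + 1 = 2,  |n| = √2 ≈ 1.414214
cos θ = 3 / (6.708204 · 1.414214) ≈ 0.31623
θ = arccos(0.31623) ≈ 71.6°

71.6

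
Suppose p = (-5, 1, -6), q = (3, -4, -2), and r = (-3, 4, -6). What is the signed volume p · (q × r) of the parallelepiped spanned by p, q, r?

-136

q × r:
i: (-4)·(-6) - (-2)·4 = 24 - (-8) = 32
j: (-2)·(-3) - 3·(-6) = 6 - (-18) = 24
k: 3·4 - (-4)·(-3) = 12 - 12 = 0
q × r = (32, 24, 0)
p · (q × r) = (-5)·32 + 1·24 + (-6)·0 = -160 + 24 + 0 = -136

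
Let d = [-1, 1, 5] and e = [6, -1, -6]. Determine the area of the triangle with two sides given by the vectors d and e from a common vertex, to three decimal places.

i: 1·(-6) - 5·(-1) = -6 - (-5) = -1
j: 5·6 - (-1)·(-6) = 30 - 6 = 24
k: (-1)·(-1) - 1·6 = 1 - 6 = -5
d × e = (-1, 24, -5)
|d × e| = √((-1)² + 24² + (-5)²) = √602 ≈ 24.5357
area = ½ · 24.5357 ≈ 12.268

12.268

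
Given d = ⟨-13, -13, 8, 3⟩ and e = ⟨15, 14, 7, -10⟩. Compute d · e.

d · e = (-13)·15 + (-13)·14 + 8·7 + 3·(-10) = -195 - 182 + 56 - 30 = -351

-351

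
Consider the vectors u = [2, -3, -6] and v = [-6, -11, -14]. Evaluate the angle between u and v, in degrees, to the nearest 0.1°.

37.0

u · v = 2·(-6) + (-3)·(-11) + (-6)·(-14) = -12 + 33 + 84 = 105
|u|² = 4 + 9 + 36 = 49,  |u| = √49 ≈ 7.000000
|v|² = 36 + 121 + 196 = 353,  |v| = √353 ≈ 18.788294
cos θ = 105 / (7.000000 · 18.788294) ≈ 0.79837
θ = arccos(0.79837) ≈ 37.0°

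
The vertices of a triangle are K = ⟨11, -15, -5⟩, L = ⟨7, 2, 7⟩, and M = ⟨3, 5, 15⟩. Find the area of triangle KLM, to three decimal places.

KL = (-4, 17, 12),  KM = (-8, 20, 20)
i: 17·20 - 12·20 = 340 - 240 = 100
j: 12·(-8) - (-4)·20 = -96 - (-80) = -16
k: (-4)·20 - 17·(-8) = -80 - (-136) = 56
KL × KM = (100, -16, 56)
|KL × KM| = √13392 ≈ 115.7238
area = ½ · 115.7238 ≈ 57.862

57.862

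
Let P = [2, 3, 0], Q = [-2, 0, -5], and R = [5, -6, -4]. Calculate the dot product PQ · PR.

35

PQ = Q − P = (-4, -3, -5)
PR = R − P = (3, -9, -4)
PQ · PR = (-4)·3 + (-3)·(-9) + (-5)·(-4) = -12 + 27 + 20 = 35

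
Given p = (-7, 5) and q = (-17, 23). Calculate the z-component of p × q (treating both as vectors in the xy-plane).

-76

(-7)·23 - 5·(-17) = -161 - (-85) = -76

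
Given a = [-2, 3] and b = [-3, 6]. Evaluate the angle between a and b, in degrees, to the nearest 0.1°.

a · b = (-2)·(-3) + 3·6 = 6 + 18 = 24
|a|² = 4 + 9 = 13,  |a| = √13 ≈ 3.605551
|b|² = 9 + 36 = 45,  |b| = √45 ≈ 6.708204
cos θ = 24 / (3.605551 · 6.708204) ≈ 0.99228
θ = arccos(0.99228) ≈ 7.1°

7.1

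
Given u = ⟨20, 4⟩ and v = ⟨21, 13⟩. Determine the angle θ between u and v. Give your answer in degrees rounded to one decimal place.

20.4

u · v = 20·21 + 4·13 = 420 + 52 = 472
|u|² = 400 + 16 = 416,  |u| = √416 ≈ 20.396078
|v|² = 441 + 169 = 610,  |v| = √610 ≈ 24.698178
cos θ = 472 / (20.396078 · 24.698178) ≈ 0.93698
θ = arccos(0.93698) ≈ 20.4°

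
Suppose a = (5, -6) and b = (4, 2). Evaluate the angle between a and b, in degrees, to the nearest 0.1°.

76.8

a · b = 5·4 + (-6)·2 = 20 - 12 = 8
|a|² = 25 + 36 = 61,  |a| = √61 ≈ 7.810250
|b|² = 16 + 4 = 20,  |b| = √20 ≈ 4.472136
cos θ = 8 / (7.810250 · 4.472136) ≈ 0.22904
θ = arccos(0.22904) ≈ 76.8°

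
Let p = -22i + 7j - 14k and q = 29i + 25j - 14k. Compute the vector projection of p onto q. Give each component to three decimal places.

p · q = (-22)·29 + 7·25 + (-14)·(-14) = -638 + 175 + 196 = -267
|q|² = 841 + 625 + 196 = 1662
proj_q p = (-267/1662) · (29, 25, -14) ≈ (-4.659, -4.016, 2.249)

(-4.659, -4.016, 2.249)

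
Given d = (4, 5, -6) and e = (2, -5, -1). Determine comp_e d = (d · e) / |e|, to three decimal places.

-2.008

d · e = 4·2 + 5·(-5) + (-6)·(-1) = 8 - 25 + 6 = -11
|e| = √(4 + 25 + 1) = √30 ≈ 5.4772
comp_e d = -11 / √30 ≈ -2.008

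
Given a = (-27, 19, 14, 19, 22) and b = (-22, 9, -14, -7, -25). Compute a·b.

-114

a · b = (-27)·(-22) + 19·9 + 14·(-14) + 19·(-7) + 22·(-25) = 594 + 171 - 196 - 133 - 550 = -114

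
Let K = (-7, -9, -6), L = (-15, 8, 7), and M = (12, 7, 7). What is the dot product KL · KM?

289

KL = L − K = (-8, 17, 13)
KM = M − K = (19, 16, 13)
KL · KM = (-8)·19 + 17·16 + 13·13 = -152 + 272 + 169 = 289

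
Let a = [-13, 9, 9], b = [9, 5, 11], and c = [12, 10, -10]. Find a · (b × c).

4348

b × c:
i: 5·(-10) - 11·10 = -50 - 110 = -160
j: 11·12 - 9·(-10) = 132 - (-90) = 222
k: 9·10 - 5·12 = 90 - 60 = 30
b × c = (-160, 222, 30)
a · (b × c) = (-13)·(-160) + 9·222 + 9·30 = 2080 + 1998 + 270 = 4348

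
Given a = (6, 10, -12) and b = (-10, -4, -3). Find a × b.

(-78, 138, 76)

i: 10·(-3) - (-12)·(-4) = -30 - 48 = -78
j: (-12)·(-10) - 6·(-3) = 120 - (-18) = 138
k: 6·(-4) - 10·(-10) = -24 - (-100) = 76
a × b = (-78, 138, 76)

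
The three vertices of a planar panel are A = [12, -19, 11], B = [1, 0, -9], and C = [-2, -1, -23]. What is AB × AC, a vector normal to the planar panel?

AB = (-11, 19, -20)
AC = (-14, 18, -34)
i: 19·(-34) - (-20)·18 = -646 - (-360) = -286
j: (-20)·(-14) - (-11)·(-34) = 280 - 374 = -94
k: (-11)·18 - 19·(-14) = -198 - (-266) = 68
AB × AC = (-286, -94, 68)

(-286, -94, 68)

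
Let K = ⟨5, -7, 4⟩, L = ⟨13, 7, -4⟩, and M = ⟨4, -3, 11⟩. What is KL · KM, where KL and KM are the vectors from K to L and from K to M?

-8

KL = L − K = (8, 14, -8)
KM = M − K = (-1, 4, 7)
KL · KM = 8·(-1) + 14·4 + (-8)·7 = -8 + 56 - 56 = -8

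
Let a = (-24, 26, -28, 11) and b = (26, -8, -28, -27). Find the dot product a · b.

a · b = (-24)·26 + 26·(-8) + (-28)·(-28) + 11·(-27) = -624 - 208 + 784 - 297 = -345

-345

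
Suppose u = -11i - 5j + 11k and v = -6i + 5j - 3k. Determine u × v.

(-40, -99, -85)

i: (-5)·(-3) - 11·5 = 15 - 55 = -40
j: 11·(-6) - (-11)·(-3) = -66 - 33 = -99
k: (-11)·5 - (-5)·(-6) = -55 - 30 = -85
u × v = (-40, -99, -85)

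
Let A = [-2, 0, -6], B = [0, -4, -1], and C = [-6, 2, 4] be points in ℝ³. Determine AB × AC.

(-50, -40, -12)

AB = (2, -4, 5)
AC = (-4, 2, 10)
i: (-4)·10 - 5·2 = -40 - 10 = -50
j: 5·(-4) - 2·10 = -20 - 20 = -40
k: 2·2 - (-4)·(-4) = 4 - 16 = -12
AB × AC = (-50, -40, -12)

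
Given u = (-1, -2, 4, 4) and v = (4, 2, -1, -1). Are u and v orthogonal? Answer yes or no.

u · v = (-1)·4 + (-2)·2 + 4·(-1) + 4·(-1) = -4 - 4 - 4 - 4 = -16
Nonzero, so the vectors are not orthogonal.

no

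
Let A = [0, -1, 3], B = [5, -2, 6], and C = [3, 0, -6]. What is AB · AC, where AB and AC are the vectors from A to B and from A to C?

AB = B − A = (5, -1, 3)
AC = C − A = (3, 1, -9)
AB · AC = 5·3 + (-1)·1 + 3·(-9) = 15 - 1 - 27 = -13

-13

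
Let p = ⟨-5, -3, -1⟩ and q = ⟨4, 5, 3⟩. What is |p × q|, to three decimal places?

i: (-3)·3 - (-1)·5 = -9 - (-5) = -4
j: (-1)·4 - (-5)·3 = -4 - (-15) = 11
k: (-5)·5 - (-3)·4 = -25 - (-12) = -13
p × q = (-4, 11, -13)
|p × q| = √((-4)² + 11² + (-13)²) = √306 ≈ 17.4929

17.493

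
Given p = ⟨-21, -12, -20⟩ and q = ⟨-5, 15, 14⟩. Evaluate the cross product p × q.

i: (-12)·14 - (-20)·15 = -168 - (-300) = 132
j: (-20)·(-5) - (-21)·14 = 100 - (-294) = 394
k: (-21)·15 - (-12)·(-5) = -315 - 60 = -375
p × q = (132, 394, -375)

(132, 394, -375)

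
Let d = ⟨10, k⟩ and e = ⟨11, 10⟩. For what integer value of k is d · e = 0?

-11

d · e = 10·11 + k·10 = 110 + 10k
Set equal to 0: 10k = -110, so k = -11.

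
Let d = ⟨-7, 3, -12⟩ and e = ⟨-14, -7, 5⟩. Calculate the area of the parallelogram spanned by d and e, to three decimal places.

232.918

i: 3·5 - (-12)·(-7) = 15 - 84 = -69
j: (-12)·(-14) - (-7)·5 = 168 - (-35) = 203
k: (-7)·(-7) - 3·(-14) = 49 - (-42) = 91
d × e = (-69, 203, 91)
|d × e| = √((-69)² + 203² + 91²) = √54251 ≈ 232.9184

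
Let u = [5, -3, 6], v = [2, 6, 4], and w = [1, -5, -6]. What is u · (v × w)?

v × w:
i: 6·(-6) - 4·(-5) = -36 - (-20) = -16
j: 4·1 - 2·(-6) = 4 - (-12) = 16
k: 2·(-5) - 6·1 = -10 - 6 = -16
v × w = (-16, 16, -16)
u · (v × w) = 5·(-16) + (-3)·16 + 6·(-16) = -80 - 48 - 96 = -224

-224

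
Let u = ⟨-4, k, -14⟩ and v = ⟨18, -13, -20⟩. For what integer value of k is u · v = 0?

16

u · v = (-4)·18 + k·(-13) + (-14)·(-20) = 208 - 13k
Set equal to 0: -13k = -208, so k = 16.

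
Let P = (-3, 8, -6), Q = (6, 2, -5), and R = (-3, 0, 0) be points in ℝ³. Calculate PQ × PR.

PQ = (9, -6, 1)
PR = (0, -8, 6)
i: (-6)·6 - 1·(-8) = -36 - (-8) = -28
j: 1·0 - 9·6 = 0 - 54 = -54
k: 9·(-8) - (-6)·0 = -72 - 0 = -72
PQ × PR = (-28, -54, -72)

(-28, -54, -72)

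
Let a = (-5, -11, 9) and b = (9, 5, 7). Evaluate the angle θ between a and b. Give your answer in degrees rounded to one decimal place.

101.4

a · b = (-5)·9 + (-11)·5 + 9·7 = -45 - 55 + 63 = -37
|a|² = 25 + 121 + 81 = 227,  |a| = √227 ≈ 15.066519
|b|² = 81 + 25 + 49 = 155,  |b| = √155 ≈ 12.449900
cos θ = -37 / (15.066519 · 12.449900) ≈ -0.19725
θ = arccos(-0.19725) ≈ 101.4°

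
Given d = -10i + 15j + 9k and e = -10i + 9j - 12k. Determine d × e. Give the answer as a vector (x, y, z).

(-261, -210, 60)

i: 15·(-12) - 9·9 = -180 - 81 = -261
j: 9·(-10) - (-10)·(-12) = -90 - 120 = -210
k: (-10)·9 - 15·(-10) = -90 - (-150) = 60
d × e = (-261, -210, 60)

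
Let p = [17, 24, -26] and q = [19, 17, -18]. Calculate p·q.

1199

p · q = 17·19 + 24·17 + (-26)·(-18) = 323 + 408 + 468 = 1199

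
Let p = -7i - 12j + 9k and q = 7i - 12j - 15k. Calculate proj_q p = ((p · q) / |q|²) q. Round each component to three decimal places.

(-0.670, 1.148, 1.435)

p · q = (-7)·7 + (-12)·(-12) + 9·(-15) = -49 + 144 - 135 = -40
|q|² = 49 + 144 + 225 = 418
proj_q p = (-40/418) · (7, -12, -15) ≈ (-0.670, 1.148, 1.435)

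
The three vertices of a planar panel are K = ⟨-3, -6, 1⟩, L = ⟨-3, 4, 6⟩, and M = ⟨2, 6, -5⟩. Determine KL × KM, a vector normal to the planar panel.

KL = (0, 10, 5)
KM = (5, 12, -6)
i: 10·(-6) - 5·12 = -60 - 60 = -120
j: 5·5 - 0·(-6) = 25 - 0 = 25
k: 0·12 - 10·5 = 0 - 50 = -50
KL × KM = (-120, 25, -50)

(-120, 25, -50)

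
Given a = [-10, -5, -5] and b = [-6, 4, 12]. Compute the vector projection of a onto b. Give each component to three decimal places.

a · b = (-10)·(-6) + (-5)·4 + (-5)·12 = 60 - 20 - 60 = -20
|b|² = 36 + 16 + 144 = 196
proj_b a = (-20/196) · (-6, 4, 12) ≈ (0.612, -0.408, -1.224)

(0.612, -0.408, -1.224)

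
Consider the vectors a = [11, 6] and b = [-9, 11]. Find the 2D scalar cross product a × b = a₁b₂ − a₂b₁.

11·11 - 6·(-9) = 121 - (-54) = 175

175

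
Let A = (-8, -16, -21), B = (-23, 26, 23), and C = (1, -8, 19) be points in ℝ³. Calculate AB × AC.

(1328, 996, -498)

AB = (-15, 42, 44)
AC = (9, 8, 40)
i: 42·40 - 44·8 = 1680 - 352 = 1328
j: 44·9 - (-15)·40 = 396 - (-600) = 996
k: (-15)·8 - 42·9 = -120 - 378 = -498
AB × AC = (1328, 996, -498)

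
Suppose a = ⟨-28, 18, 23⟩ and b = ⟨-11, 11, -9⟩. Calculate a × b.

i: 18·(-9) - 23·11 = -162 - 253 = -415
j: 23·(-11) - (-28)·(-9) = -253 - 252 = -505
k: (-28)·11 - 18·(-11) = -308 - (-198) = -110
a × b = (-415, -505, -110)

(-415, -505, -110)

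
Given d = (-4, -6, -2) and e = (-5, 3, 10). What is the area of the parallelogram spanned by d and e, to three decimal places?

84.735

i: (-6)·10 - (-2)·3 = -60 - (-6) = -54
j: (-2)·(-5) - (-4)·10 = 10 - (-40) = 50
k: (-4)·3 - (-6)·(-5) = -12 - 30 = -42
d × e = (-54, 50, -42)
|d × e| = √((-54)² + 50² + (-42)²) = √7180 ≈ 84.7349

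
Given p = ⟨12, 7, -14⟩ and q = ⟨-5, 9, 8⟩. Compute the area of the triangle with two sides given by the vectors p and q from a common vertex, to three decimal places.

116.457

i: 7·8 - (-14)·9 = 56 - (-126) = 182
j: (-14)·(-5) - 12·8 = 70 - 96 = -26
k: 12·9 - 7·(-5) = 108 - (-35) = 143
p × q = (182, -26, 143)
|p × q| = √(182² + (-26)² + 143²) = √54249 ≈ 232.9141
area = ½ · 232.9141 ≈ 116.457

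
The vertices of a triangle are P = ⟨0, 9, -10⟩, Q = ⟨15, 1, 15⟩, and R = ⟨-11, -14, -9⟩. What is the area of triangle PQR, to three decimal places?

385.058

PQ = (15, -8, 25),  PR = (-11, -23, 1)
i: (-8)·1 - 25·(-23) = -8 - (-575) = 567
j: 25·(-11) - 15·1 = -275 - 15 = -290
k: 15·(-23) - (-8)·(-11) = -345 - 88 = -433
PQ × PR = (567, -290, -433)
|PQ × PR| = √593078 ≈ 770.1156
area = ½ · 770.1156 ≈ 385.058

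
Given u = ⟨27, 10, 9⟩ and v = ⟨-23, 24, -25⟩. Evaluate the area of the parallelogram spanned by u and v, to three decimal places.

i: 10·(-25) - 9·24 = -250 - 216 = -466
j: 9·(-23) - 27·(-25) = -207 - (-675) = 468
k: 27·24 - 10·(-23) = 648 - (-230) = 878
u × v = (-466, 468, 878)
|u × v| = √((-466)² + 468² + 878²) = √1207064 ≈ 1098.6646

1098.665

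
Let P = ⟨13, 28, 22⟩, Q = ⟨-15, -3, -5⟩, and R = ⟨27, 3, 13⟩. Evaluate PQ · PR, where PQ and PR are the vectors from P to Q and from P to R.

PQ = Q − P = (-28, -31, -27)
PR = R − P = (14, -25, -9)
PQ · PR = (-28)·14 + (-31)·(-25) + (-27)·(-9) = -392 + 775 + 243 = 626

626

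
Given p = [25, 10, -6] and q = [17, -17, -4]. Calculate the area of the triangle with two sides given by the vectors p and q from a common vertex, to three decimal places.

i: 10·(-4) - (-6)·(-17) = -40 - 102 = -142
j: (-6)·17 - 25·(-4) = -102 - (-100) = -2
k: 25·(-17) - 10·17 = -425 - 170 = -595
p × q = (-142, -2, -595)
|p × q| = √((-142)² + (-2)² + (-595)²) = √374193 ≈ 611.7132
area = ½ · 611.7132 ≈ 305.857

305.857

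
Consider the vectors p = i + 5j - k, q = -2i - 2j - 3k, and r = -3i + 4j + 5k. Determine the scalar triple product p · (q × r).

111

q × r:
i: (-2)·5 - (-3)·4 = -10 - (-12) = 2
j: (-3)·(-3) - (-2)·5 = 9 - (-10) = 19
k: (-2)·4 - (-2)·(-3) = -8 - 6 = -14
q × r = (2, 19, -14)
p · (q × r) = 1·2 + 5·19 + (-1)·(-14) = 2 + 95 + 14 = 111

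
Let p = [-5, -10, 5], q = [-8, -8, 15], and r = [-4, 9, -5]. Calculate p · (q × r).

q × r:
i: (-8)·(-5) - 15·9 = 40 - 135 = -95
j: 15·(-4) - (-8)·(-5) = -60 - 40 = -100
k: (-8)·9 - (-8)·(-4) = -72 - 32 = -104
q × r = (-95, -100, -104)
p · (q × r) = (-5)·(-95) + (-10)·(-100) + 5·(-104) = 475 + 1000 - 520 = 955

955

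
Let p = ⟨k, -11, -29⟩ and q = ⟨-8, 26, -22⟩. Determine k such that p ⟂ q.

44

p · q = k·(-8) + (-11)·26 + (-29)·(-22) = 352 - 8k
Set equal to 0: -8k = -352, so k = 44.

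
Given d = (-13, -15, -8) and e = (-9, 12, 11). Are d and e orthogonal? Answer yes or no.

d · e = (-13)·(-9) + (-15)·12 + (-8)·11 = 117 - 180 - 88 = -151
Nonzero, so the vectors are not orthogonal.

no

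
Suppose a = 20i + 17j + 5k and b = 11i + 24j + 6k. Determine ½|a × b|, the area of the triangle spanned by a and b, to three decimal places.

150.331

i: 17·6 - 5·24 = 102 - 120 = -18
j: 5·11 - 20·6 = 55 - 120 = -65
k: 20·24 - 17·11 = 480 - 187 = 293
a × b = (-18, -65, 293)
|a × b| = √((-18)² + (-65)² + 293²) = √90398 ≈ 300.6626
area = ½ · 300.6626 ≈ 150.331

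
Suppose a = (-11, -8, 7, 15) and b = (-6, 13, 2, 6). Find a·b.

66

a · b = (-11)·(-6) + (-8)·13 + 7·2 + 15·6 = 66 - 104 + 14 + 90 = 66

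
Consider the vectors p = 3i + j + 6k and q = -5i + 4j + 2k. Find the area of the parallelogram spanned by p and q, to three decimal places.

45.486

i: 1·2 - 6·4 = 2 - 24 = -22
j: 6·(-5) - 3·2 = -30 - 6 = -36
k: 3·4 - 1·(-5) = 12 - (-5) = 17
p × q = (-22, -36, 17)
|p × q| = √((-22)² + (-36)² + 17²) = √2069 ≈ 45.4863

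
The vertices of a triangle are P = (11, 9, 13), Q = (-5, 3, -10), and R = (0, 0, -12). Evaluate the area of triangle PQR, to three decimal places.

PQ = (-16, -6, -23),  PR = (-11, -9, -25)
i: (-6)·(-25) - (-23)·(-9) = 150 - 207 = -57
j: (-23)·(-11) - (-16)·(-25) = 253 - 400 = -147
k: (-16)·(-9) - (-6)·(-11) = 144 - 66 = 78
PQ × PR = (-57, -147, 78)
|PQ × PR| = √30942 ≈ 175.9034
area = ½ · 175.9034 ≈ 87.952

87.952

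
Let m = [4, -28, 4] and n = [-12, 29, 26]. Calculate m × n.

(-844, -152, -220)

i: (-28)·26 - 4·29 = -728 - 116 = -844
j: 4·(-12) - 4·26 = -48 - 104 = -152
k: 4·29 - (-28)·(-12) = 116 - 336 = -220
m × n = (-844, -152, -220)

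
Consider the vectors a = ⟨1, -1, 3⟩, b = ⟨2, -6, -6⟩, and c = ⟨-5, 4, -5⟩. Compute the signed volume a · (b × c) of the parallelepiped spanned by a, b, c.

-52

b × c:
i: (-6)·(-5) - (-6)·4 = 30 - (-24) = 54
j: (-6)·(-5) - 2·(-5) = 30 - (-10) = 40
k: 2·4 - (-6)·(-5) = 8 - 30 = -22
b × c = (54, 40, -22)
a · (b × c) = 1·54 + (-1)·40 + 3·(-22) = 54 - 40 - 66 = -52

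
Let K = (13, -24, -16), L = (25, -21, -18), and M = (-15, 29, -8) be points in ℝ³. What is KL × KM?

KL = (12, 3, -2)
KM = (-28, 53, 8)
i: 3·8 - (-2)·53 = 24 - (-106) = 130
j: (-2)·(-28) - 12·8 = 56 - 96 = -40
k: 12·53 - 3·(-28) = 636 - (-84) = 720
KL × KM = (130, -40, 720)

(130, -40, 720)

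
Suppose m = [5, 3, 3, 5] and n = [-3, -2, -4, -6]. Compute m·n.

m · n = 5·(-3) + 3·(-2) + 3·(-4) + 5·(-6) = -15 - 6 - 12 - 30 = -63

-63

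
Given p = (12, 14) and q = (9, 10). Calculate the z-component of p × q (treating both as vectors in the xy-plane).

-6

12·10 - 14·9 = 120 - 126 = -6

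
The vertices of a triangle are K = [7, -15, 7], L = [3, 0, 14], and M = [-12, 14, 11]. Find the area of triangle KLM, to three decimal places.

KL = (-4, 15, 7),  KM = (-19, 29, 4)
i: 15·4 - 7·29 = 60 - 203 = -143
j: 7·(-19) - (-4)·4 = -133 - (-16) = -117
k: (-4)·29 - 15·(-19) = -116 - (-285) = 169
KL × KM = (-143, -117, 169)
|KL × KM| = √62699 ≈ 250.3977
area = ½ · 250.3977 ≈ 125.199

125.199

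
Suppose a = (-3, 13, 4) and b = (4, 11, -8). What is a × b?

(-148, -8, -85)

i: 13·(-8) - 4·11 = -104 - 44 = -148
j: 4·4 - (-3)·(-8) = 16 - 24 = -8
k: (-3)·11 - 13·4 = -33 - 52 = -85
a × b = (-148, -8, -85)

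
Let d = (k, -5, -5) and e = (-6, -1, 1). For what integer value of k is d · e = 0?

d · e = k·(-6) + (-5)·(-1) + (-5)·1 = 0 - 6k
Set equal to 0: -6k = 0, so k = 0.

0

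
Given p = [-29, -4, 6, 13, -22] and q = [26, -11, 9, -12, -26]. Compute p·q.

-240

p · q = (-29)·26 + (-4)·(-11) + 6·9 + 13·(-12) + (-22)·(-26) = -754 + 44 + 54 - 156 + 572 = -240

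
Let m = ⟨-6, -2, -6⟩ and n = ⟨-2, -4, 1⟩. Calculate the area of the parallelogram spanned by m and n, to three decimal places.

i: (-2)·1 - (-6)·(-4) = -2 - 24 = -26
j: (-6)·(-2) - (-6)·1 = 12 - (-6) = 18
k: (-6)·(-4) - (-2)·(-2) = 24 - 4 = 20
m × n = (-26, 18, 20)
|m × n| = √((-26)² + 18² + 20²) = √1400 ≈ 37.4166

37.417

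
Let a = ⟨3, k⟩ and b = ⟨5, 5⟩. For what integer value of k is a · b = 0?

a · b = 3·5 + k·5 = 15 + 5k
Set equal to 0: 5k = -15, so k = -3.

-3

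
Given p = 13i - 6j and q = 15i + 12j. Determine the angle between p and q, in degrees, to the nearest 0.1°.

p · q = 13·15 + (-6)·12 = 195 - 72 = 123
|p|² = 169 + 36 = 205,  |p| = √205 ≈ 14.317821
|q|² = 225 + 144 = 369,  |q| = √369 ≈ 19.209373
cos θ = 123 / (14.317821 · 19.209373) ≈ 0.44721
θ = arccos(0.44721) ≈ 63.4°

63.4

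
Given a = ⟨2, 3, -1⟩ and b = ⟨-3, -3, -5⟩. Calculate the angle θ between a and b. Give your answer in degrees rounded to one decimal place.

a · b = 2·(-3) + 3·(-3) + (-1)·(-5) = -6 - 9 + 5 = -10
|a|² = 4 + 9 + 1 = 14,  |a| = √14 ≈ 3.741657
|b|² = 9 + 9 + 25 = 43,  |b| = √43 ≈ 6.557439
cos θ = -10 / (3.741657 · 6.557439) ≈ -0.40757
θ = arccos(-0.40757) ≈ 114.1°

114.1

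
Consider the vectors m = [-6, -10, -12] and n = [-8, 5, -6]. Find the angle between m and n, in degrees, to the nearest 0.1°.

68.0

m · n = (-6)·(-8) + (-10)·5 + (-12)·(-6) = 48 - 50 + 72 = 70
|m|² = 36 + 100 + 144 = 280,  |m| = √280 ≈ 16.733201
|n|² = 64 + 25 + 36 = 125,  |n| = √125 ≈ 11.180340
cos θ = 70 / (16.733201 · 11.180340) ≈ 0.37417
θ = arccos(0.37417) ≈ 68.0°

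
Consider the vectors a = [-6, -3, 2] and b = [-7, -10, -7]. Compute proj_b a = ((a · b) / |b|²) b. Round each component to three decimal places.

a · b = (-6)·(-7) + (-3)·(-10) + 2·(-7) = 42 + 30 - 14 = 58
|b|² = 49 + 100 + 49 = 198
proj_b a = (58/198) · (-7, -10, -7) ≈ (-2.051, -2.929, -2.051)

(-2.051, -2.929, -2.051)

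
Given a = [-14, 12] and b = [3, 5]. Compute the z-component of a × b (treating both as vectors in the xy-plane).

-106

(-14)·5 - 12·3 = -70 - 36 = -106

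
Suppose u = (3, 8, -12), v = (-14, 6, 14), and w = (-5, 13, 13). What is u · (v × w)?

2408

v × w:
i: 6·13 - 14·13 = 78 - 182 = -104
j: 14·(-5) - (-14)·13 = -70 - (-182) = 112
k: (-14)·13 - 6·(-5) = -182 - (-30) = -152
v × w = (-104, 112, -152)
u · (v × w) = 3·(-104) + 8·112 + (-12)·(-152) = -312 + 896 + 1824 = 2408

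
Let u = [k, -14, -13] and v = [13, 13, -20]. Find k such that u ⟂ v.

-6

u · v = k·13 + (-14)·13 + (-13)·(-20) = 78 + 13k
Set equal to 0: 13k = -78, so k = -6.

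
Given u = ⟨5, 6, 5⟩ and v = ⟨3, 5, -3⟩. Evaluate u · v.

u · v = 5·3 + 6·5 + 5·(-3) = 15 + 30 - 15 = 30

30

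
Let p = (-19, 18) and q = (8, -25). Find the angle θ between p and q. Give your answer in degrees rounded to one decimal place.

151.2

p · q = (-19)·8 + 18·(-25) = -152 - 450 = -602
|p|² = 361 + 324 = 685,  |p| = √685 ≈ 26.172505
|q|² = 64 + 625 = 689,  |q| = √689 ≈ 26.248809
cos θ = -602 / (26.172505 · 26.248809) ≈ -0.87628
θ = arccos(-0.87628) ≈ 151.2°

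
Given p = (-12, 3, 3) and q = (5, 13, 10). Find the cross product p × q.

i: 3·10 - 3·13 = 30 - 39 = -9
j: 3·5 - (-12)·10 = 15 - (-120) = 135
k: (-12)·13 - 3·5 = -156 - 15 = -171
p × q = (-9, 135, -171)

(-9, 135, -171)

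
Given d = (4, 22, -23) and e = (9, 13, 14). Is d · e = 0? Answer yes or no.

yes

d · e = 4·9 + 22·13 + (-23)·14 = 36 + 286 - 322 = 0
Zero, so the vectors are orthogonal.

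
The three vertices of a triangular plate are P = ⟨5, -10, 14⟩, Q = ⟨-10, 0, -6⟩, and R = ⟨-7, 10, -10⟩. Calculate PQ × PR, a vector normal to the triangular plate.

(160, -120, -180)

PQ = (-15, 10, -20)
PR = (-12, 20, -24)
i: 10·(-24) - (-20)·20 = -240 - (-400) = 160
j: (-20)·(-12) - (-15)·(-24) = 240 - 360 = -120
k: (-15)·20 - 10·(-12) = -300 - (-120) = -180
PQ × PR = (160, -120, -180)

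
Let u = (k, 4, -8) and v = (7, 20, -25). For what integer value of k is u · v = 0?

u · v = k·7 + 4·20 + (-8)·(-25) = 280 + 7k
Set equal to 0: 7k = -280, so k = -40.

-40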